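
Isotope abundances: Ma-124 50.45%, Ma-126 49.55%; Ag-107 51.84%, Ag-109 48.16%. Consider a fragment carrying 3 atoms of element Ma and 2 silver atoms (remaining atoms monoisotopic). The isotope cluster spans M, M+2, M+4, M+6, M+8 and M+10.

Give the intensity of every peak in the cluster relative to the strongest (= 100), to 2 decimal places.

10.83 : 52.04 : 100.00 : 96.05 : 46.12 : 8.86

Element Ma pattern (n=3): 0.12840547 : 0.37834435 : 0.3715949 : 0.12165528
Silver pattern (n=2): 0.26873856 : 0.49932288 : 0.23193856
Convolve the two distributions (both contribute in 2-u steps):
  M: 0.12840547×0.26873856 = 0.034508
  M+2: 0.12840547×0.49932288 + 0.37834435×0.26873856 = 0.165792
  M+4: 0.12840547×0.23193856 + 0.37834435×0.49932288 + 0.3715949×0.26873856 = 0.318560
  M+6: 0.37834435×0.23193856 + 0.3715949×0.49932288 + 0.12165528×0.26873856 = 0.305992
  M+8: 0.3715949×0.23193856 + 0.12165528×0.49932288 = 0.146932
  M+10: 0.12165528×0.23193856 = 0.028217
Scale to base peak (0.318560) = 100: 10.83 : 52.04 : 100.00 : 96.05 : 46.12 : 8.86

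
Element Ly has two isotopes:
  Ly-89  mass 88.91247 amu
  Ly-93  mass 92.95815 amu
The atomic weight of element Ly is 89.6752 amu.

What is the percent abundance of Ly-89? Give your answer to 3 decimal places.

Writing the weighted mean with unknown fraction x of Ly-89:
88.91247·x + 92.95815·(1 − x) = 89.6752
(88.91247 − 92.95815)·x = 89.6752 − 92.95815
x = -3.28295 / -4.04568 = 0.81147 → 81.147% Ly-89, 18.853% Ly-93.

81.147%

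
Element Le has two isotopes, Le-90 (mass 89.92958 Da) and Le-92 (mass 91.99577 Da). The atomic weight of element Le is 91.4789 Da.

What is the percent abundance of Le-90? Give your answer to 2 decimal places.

Let x be the fractional abundance of Le-90; then Le-92 has abundance 1 − x.
89.92958·x + 91.99577·(1 − x) = 91.4789
(89.92958 − 91.99577)·x = 91.4789 − 91.99577
x = -0.51687 / -2.06619 = 0.25016 → 25.02% Le-90, 74.98% Le-92.

25.02%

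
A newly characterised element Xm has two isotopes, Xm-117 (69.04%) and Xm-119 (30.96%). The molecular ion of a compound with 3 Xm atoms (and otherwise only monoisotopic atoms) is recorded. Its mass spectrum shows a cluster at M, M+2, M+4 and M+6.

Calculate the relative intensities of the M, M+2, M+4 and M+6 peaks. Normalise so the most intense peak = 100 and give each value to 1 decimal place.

74.3 : 100.0 : 44.8 : 6.7

The 3 Xm atoms are independent, so intensities follow the terms of (0.6904 + 0.3096)^3.
P(M) = 0.6904^3 = 0.329081
P(M+2) = 3 × 0.6904^2 × 0.3096^1 = 0.442715
P(M+4) = 3 × 0.6904^1 × 0.3096^2 = 0.198529
P(M+6) = 0.3096^3 = 0.029676
The M+2 peak is largest (0.442715); scaling to 100 gives 74.3 : 100.0 : 44.8 : 6.7.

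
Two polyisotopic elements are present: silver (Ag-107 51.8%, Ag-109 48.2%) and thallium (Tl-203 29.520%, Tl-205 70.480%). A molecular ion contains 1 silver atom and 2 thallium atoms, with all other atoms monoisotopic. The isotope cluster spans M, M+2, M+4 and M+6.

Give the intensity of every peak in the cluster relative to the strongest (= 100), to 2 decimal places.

Silver pattern (n=1): 0.5180 : 0.4820
Thallium pattern (n=2): 0.08714304 : 0.41611392 : 0.49674304
Convolve the two distributions (both contribute in 2-u steps):
  M: 0.5180×0.08714304 = 0.045140
  M+2: 0.5180×0.41611392 + 0.4820×0.08714304 = 0.257550
  M+4: 0.5180×0.49674304 + 0.4820×0.41611392 = 0.457880
  M+6: 0.4820×0.49674304 = 0.239430
Scale to base peak (0.457880) = 100: 9.86 : 56.25 : 100.00 : 52.29

9.86 : 56.25 : 100.00 : 52.29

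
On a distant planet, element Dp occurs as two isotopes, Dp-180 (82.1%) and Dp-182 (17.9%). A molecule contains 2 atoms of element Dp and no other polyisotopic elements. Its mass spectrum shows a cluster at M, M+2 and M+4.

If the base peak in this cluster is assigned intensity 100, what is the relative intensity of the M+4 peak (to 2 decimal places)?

Term probabilities: M 0.6740, M+2 0.2939, M+4 0.0320. Base peak = M.
P(M) = C(2,0) × 0.821^2 × 0.179^0 = 1 × 0.674041 × 1.0000 = 0.674041 (base)
P(M+4) = C(2,2) × 0.821^0 × 0.179^2 = 1 × 1.0000 × 0.032041 = 0.032041
Relative intensity = 0.032041 / 0.674041 × 100 = 4.75

4.75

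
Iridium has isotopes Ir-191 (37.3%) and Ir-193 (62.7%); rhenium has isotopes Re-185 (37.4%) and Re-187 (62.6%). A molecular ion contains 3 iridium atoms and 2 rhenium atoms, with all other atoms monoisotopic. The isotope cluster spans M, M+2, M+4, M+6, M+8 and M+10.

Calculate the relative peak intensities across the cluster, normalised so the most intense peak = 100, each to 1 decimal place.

2.1 : 17.8 : 59.6 : 100.0 : 83.9 : 28.2

Iridium pattern (n=3): 0.05189512 : 0.26170165 : 0.43991135 : 0.24649188
Rhenium pattern (n=2): 0.139876 : 0.468248 : 0.391876
Convolve the two distributions (both contribute in 2-u steps):
  M: 0.05189512×0.139876 = 0.007259
  M+2: 0.05189512×0.468248 + 0.26170165×0.139876 = 0.060906
  M+4: 0.05189512×0.391876 + 0.26170165×0.468248 + 0.43991135×0.139876 = 0.204411
  M+6: 0.26170165×0.391876 + 0.43991135×0.468248 + 0.24649188×0.139876 = 0.343021
  M+8: 0.43991135×0.391876 + 0.24649188×0.468248 = 0.287810
  M+10: 0.24649188×0.391876 = 0.096594
Scale to base peak (0.343021) = 100: 2.1 : 17.8 : 59.6 : 100.0 : 83.9 : 28.2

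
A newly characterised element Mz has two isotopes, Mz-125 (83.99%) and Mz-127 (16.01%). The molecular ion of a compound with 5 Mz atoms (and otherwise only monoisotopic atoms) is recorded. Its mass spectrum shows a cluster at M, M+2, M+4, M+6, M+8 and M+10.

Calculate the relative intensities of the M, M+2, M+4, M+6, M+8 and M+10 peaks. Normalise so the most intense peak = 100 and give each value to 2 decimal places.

100.00 : 95.31 : 36.34 : 6.93 : 0.66 : 0.03

Expanding (0.8399 + 0.1601)^5:
P(M) = 0.8399^5 = 0.417963
P(M+2) = 5 × 0.8399^4 × 0.1601^1 = 0.398356
P(M+4) = 10 × 0.8399^3 × 0.1601^2 = 0.151868
P(M+6) = 10 × 0.8399^2 × 0.1601^3 = 0.028949
P(M+8) = 5 × 0.8399^1 × 0.1601^4 = 0.002759
P(M+10) = 0.1601^5 = 0.000105
The M peak is largest (0.417963); scaling to 100 gives 100.00 : 95.31 : 36.34 : 6.93 : 0.66 : 0.03.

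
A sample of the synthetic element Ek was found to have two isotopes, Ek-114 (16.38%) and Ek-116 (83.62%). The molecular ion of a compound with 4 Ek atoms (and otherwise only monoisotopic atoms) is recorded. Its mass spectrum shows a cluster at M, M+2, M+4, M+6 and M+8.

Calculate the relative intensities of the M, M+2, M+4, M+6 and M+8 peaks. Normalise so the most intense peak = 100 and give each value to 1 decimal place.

Each Ek atom is independently Ek-114 (p = 0.1638) or Ek-116 (q = 0.8362); the cluster is the binomial expansion (p + q)^4.
P(M) = 0.1638^4 = 0.000720
P(M+2) = 4 × 0.1638^3 × 0.8362^1 = 0.014700
P(M+4) = 6 × 0.1638^2 × 0.8362^2 = 0.112564
P(M+6) = 4 × 0.1638^1 × 0.8362^3 = 0.383093
P(M+8) = 0.8362^4 = 0.488923
The M+8 peak is largest (0.488923); scaling to 100 gives 0.1 : 3.0 : 23.0 : 78.4 : 100.0.

0.1 : 3.0 : 23.0 : 78.4 : 100.0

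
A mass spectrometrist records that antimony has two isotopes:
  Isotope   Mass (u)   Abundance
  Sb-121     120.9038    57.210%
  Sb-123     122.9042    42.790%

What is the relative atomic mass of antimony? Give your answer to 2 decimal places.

121.76 u

Weight each isotope mass by its fractional abundance: 0.57210 × 120.9038 + 0.42790 × 122.9042
= 69.16906 + 52.59071 = 121.75977 u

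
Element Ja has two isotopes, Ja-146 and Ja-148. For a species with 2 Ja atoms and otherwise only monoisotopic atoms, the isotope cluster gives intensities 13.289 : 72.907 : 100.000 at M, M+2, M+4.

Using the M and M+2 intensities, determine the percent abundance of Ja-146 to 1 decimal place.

Let p = fractional abundance of Ja-146. I(M+2)/I(M) = [C(2,1)·p^1·(1−p)] / p^2 = 2·(1−p)/p = 72.907/13.289 = 5.4863
(1−p)/p = 5.4863/2 = 2.7431  ⇒  p = 1/(1 + 2.7431) = 0.2672
Ja-146: 26.7%, Ja-148: 73.3%.

26.7%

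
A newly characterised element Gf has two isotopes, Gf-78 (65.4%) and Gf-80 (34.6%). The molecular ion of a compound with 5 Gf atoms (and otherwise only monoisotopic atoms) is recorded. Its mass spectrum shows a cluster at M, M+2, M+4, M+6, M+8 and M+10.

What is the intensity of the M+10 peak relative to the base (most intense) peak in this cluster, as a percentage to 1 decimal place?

1.5%

(0.654 + 0.346)^5 gives M 0.1196, M+2 0.3165, M+4 0.3349, M+6 0.1772, M+8 0.0469, M+10 0.0050; the largest is M+4.
P(M+4) = C(5,2) × 0.654^3 × 0.346^2 = 10 × 0.27972626 × 0.119716 = 0.334877 (base)
P(M+10) = C(5,5) × 0.654^0 × 0.346^5 = 1 × 1.0000 × 0.00495884 = 0.004959
Relative intensity = 0.004959 / 0.334877 × 100 = 1.5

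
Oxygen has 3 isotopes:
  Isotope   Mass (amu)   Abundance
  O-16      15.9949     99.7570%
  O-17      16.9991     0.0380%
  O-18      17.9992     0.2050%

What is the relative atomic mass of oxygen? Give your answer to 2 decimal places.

The abundance-weighted mean is 0.997570 × 15.9949 + 0.000380 × 16.9991 + 0.002050 × 17.9992
= 15.95603 + 0.00646 + 0.03690 = 15.99939 amu

16.00 amu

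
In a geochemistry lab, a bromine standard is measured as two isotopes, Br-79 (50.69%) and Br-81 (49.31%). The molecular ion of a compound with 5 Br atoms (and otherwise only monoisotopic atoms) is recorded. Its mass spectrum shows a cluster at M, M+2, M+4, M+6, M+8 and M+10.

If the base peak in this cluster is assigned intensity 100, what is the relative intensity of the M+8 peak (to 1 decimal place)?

47.3

Term probabilities: M 0.0335, M+2 0.1628, M+4 0.3167, M+6 0.3081, M+8 0.1498, M+10 0.0292. Base peak = M+4.
P(M+4) = C(5,2) × 0.5069^3 × 0.4931^2 = 10 × 0.13024674 × 0.24314761 = 0.316692 (base)
P(M+8) = C(5,4) × 0.5069^1 × 0.4931^4 = 5 × 0.5069 × 0.05912076 = 0.149842
Relative intensity = 0.149842 / 0.316692 × 100 = 47.3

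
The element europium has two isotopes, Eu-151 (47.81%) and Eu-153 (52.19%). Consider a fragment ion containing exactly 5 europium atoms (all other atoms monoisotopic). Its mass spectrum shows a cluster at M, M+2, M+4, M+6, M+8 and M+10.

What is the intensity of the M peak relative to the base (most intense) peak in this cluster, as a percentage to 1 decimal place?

7.7%

Term probabilities: M 0.0250, M+2 0.1363, M+4 0.2977, M+6 0.3249, M+8 0.1774, M+10 0.0387. Base peak = M+6.
P(M+6) = C(5,3) × 0.4781^2 × 0.5219^3 = 10 × 0.22857961 × 0.14215492 = 0.324937 (base)
P(M) = C(5,0) × 0.4781^5 × 0.5219^0 = 1 × 0.02498007 × 1.0000 = 0.024980
Relative intensity = 0.024980 / 0.324937 × 100 = 7.7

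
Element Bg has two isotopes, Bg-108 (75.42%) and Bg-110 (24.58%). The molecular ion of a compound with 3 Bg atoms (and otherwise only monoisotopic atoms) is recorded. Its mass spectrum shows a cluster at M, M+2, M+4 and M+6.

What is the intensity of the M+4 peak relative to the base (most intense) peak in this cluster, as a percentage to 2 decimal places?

Binomial terms of (0.7542 + 0.2458)^3: M 0.4290, M+2 0.4194, M+4 0.1367, M+6 0.0149 → M is the base peak.
P(M) = C(3,0) × 0.7542^3 × 0.2458^0 = 1 × 0.42900226 × 1.0000 = 0.429002 (base)
P(M+4) = C(3,2) × 0.7542^1 × 0.2458^2 = 3 × 0.7542 × 0.06041764 = 0.136701
Relative intensity = 0.136701 / 0.429002 × 100 = 31.86

31.86%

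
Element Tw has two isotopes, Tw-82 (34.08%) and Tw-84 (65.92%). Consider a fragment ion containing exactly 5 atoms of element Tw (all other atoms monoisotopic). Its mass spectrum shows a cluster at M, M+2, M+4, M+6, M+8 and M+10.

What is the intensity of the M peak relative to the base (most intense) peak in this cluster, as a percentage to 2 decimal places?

Term probabilities: M 0.0046, M+2 0.0445, M+4 0.1720, M+6 0.3327, M+8 0.3218, M+10 0.1245. Base peak = M+6.
P(M+6) = C(5,3) × 0.3408^2 × 0.6592^3 = 10 × 0.11614464 × 0.28645183 = 0.332698 (base)
P(M) = C(5,0) × 0.3408^5 × 0.6592^0 = 1 × 0.00459725 × 1.0000 = 0.004597
Relative intensity = 0.004597 / 0.332698 × 100 = 1.38

1.38%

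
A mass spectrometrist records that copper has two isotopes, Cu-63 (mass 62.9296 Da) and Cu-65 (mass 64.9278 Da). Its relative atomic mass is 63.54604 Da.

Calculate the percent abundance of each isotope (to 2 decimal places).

Cu-63: 69.15%, Cu-65: 30.85%

Let x be the fractional abundance of Cu-63; then Cu-65 has abundance 1 − x.
62.9296·x + 64.9278·(1 − x) = 63.54604
(62.9296 − 64.9278)·x = 63.54604 − 64.9278
x = -1.38176 / -1.9982 = 0.69150 → 69.15% Cu-63, 30.85% Cu-65.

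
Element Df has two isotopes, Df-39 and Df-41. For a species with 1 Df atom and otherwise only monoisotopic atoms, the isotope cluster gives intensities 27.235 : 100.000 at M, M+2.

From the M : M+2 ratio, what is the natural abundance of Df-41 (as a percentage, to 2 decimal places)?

Let p = fractional abundance of Df-39. I(M+2)/I(M) = [C(1,1)·p^0·(1−p)] / p^1 = 1·(1−p)/p = 100.000/27.235 = 3.6717
(1−p)/p = 3.6717/1 = 3.6717  ⇒  p = 1/(1 + 3.6717) = 0.2141
Df-39: 21.41%, Df-41: 78.59%.

78.59%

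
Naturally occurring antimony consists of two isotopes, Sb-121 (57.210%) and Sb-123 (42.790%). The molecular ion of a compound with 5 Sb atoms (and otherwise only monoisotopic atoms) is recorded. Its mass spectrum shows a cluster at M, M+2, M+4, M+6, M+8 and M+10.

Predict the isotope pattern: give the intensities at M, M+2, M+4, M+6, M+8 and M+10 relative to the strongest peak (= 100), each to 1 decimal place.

The 5 Sb atoms are independent, so intensities follow the terms of (0.57210 + 0.42790)^5.
P(M) = 0.57210^5 = 0.061286
P(M+2) = 5 × 0.57210^4 × 0.42790^1 = 0.229192
P(M+4) = 10 × 0.57210^3 × 0.42790^2 = 0.342847
P(M+6) = 10 × 0.57210^2 × 0.42790^3 = 0.256431
P(M+8) = 5 × 0.57210^1 × 0.42790^4 = 0.095898
P(M+10) = 0.42790^5 = 0.014345
The M+4 peak is largest (0.342847); scaling to 100 gives 17.9 : 66.8 : 100.0 : 74.8 : 28.0 : 4.2.

17.9 : 66.8 : 100.0 : 74.8 : 28.0 : 4.2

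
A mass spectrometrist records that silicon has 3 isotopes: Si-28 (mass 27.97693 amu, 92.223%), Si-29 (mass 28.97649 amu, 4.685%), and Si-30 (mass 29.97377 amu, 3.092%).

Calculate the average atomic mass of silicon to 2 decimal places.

28.09 amu

The abundance-weighted mean is 0.92223 × 27.97693 + 0.04685 × 28.97649 + 0.03092 × 29.97377
= 25.801164 + 1.357549 + 0.926789 = 28.085502 amu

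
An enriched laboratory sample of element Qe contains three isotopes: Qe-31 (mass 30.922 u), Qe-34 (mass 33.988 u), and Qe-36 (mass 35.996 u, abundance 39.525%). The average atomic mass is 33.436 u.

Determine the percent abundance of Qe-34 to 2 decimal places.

Let x and y be the fractions of Qe-31 and Qe-34. Then x + y = 1 − 0.39525 = 0.60475 and 30.922x + 33.988y = 33.436 − 0.39525×35.996 = 19.208581.
Substituting: 30.922x + 33.988(0.60475 − x) = 19.208581
(30.922 − 33.988)x = -1.345662  ⇒  x = 0.43890, y = 0.16585
Qe-31: 43.89%, Qe-34: 16.59%.

16.59%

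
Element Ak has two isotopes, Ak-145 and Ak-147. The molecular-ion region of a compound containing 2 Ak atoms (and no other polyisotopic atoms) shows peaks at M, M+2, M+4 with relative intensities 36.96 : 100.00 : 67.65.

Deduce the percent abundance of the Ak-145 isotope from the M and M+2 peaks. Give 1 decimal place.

Let p = fractional abundance of Ak-145. I(M+2)/I(M) = [C(2,1)·p^1·(1−p)] / p^2 = 2·(1−p)/p = 100.00/36.96 = 2.7056
(1−p)/p = 2.7056/2 = 1.3528  ⇒  p = 1/(1 + 1.3528) = 0.4250
Ak-145: 42.5%, Ak-147: 57.5%.

42.5%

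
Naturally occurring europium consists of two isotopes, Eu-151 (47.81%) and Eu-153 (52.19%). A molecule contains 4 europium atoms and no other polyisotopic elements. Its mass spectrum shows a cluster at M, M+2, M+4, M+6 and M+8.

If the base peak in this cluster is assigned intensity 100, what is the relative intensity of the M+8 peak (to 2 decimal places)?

Binomial terms of (0.4781 + 0.5219)^4: M 0.0522, M+2 0.2281, M+4 0.3736, M+6 0.2719, M+8 0.0742 → M+4 is the base peak.
P(M+4) = C(4,2) × 0.4781^2 × 0.5219^2 = 6 × 0.22857961 × 0.27237961 = 0.373563 (base)
P(M+8) = C(4,4) × 0.4781^0 × 0.5219^4 = 1 × 1.0000 × 0.07419065 = 0.074191
Relative intensity = 0.074191 / 0.373563 × 100 = 19.86

19.86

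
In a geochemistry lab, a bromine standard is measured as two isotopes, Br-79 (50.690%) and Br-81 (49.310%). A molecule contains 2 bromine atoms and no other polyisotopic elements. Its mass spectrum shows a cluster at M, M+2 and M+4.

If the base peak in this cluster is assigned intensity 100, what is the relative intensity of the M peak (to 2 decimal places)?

51.40

(0.50690 + 0.49310)^2 gives M 0.2569, M+2 0.4999, M+4 0.2431; the largest is M+2.
P(M+2) = C(2,1) × 0.50690^1 × 0.49310^1 = 2 × 0.5069 × 0.4931 = 0.499905 (base)
P(M) = C(2,0) × 0.50690^2 × 0.49310^0 = 1 × 0.25694761 × 1.0000 = 0.256948
Relative intensity = 0.256948 / 0.499905 × 100 = 51.40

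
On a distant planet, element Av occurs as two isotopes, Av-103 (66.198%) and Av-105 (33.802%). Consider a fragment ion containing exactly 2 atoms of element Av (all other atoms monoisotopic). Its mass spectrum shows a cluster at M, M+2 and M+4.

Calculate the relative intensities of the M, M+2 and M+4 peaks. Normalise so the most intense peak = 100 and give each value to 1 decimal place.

Each Av atom is independently Av-103 (p = 0.66198) or Av-105 (q = 0.33802); the cluster is the binomial expansion (p + q)^2.
P(M) = 0.66198^2 = 0.438218
P(M+2) = 2 × 0.66198^1 × 0.33802^1 = 0.447525
P(M+4) = 0.33802^2 = 0.114258
The M+2 peak is largest (0.447525); scaling to 100 gives 97.9 : 100.0 : 25.5.

97.9 : 100.0 : 25.5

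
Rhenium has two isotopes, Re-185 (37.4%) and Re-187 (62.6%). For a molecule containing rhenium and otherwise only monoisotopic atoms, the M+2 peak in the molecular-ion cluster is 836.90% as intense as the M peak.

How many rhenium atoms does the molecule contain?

For n independent Re atoms, I(M+2)/I(M) = n · (abundance Re-187) / (abundance Re-185) = n · 0.626/0.374.
n = 8.3690 × 0.374/0.626 = 5.00 ≈ 5

5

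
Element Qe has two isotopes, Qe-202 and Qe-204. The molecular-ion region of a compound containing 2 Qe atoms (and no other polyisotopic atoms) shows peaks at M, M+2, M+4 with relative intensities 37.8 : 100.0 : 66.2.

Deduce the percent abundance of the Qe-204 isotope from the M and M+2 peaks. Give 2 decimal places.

If p is the fraction of Qe that is Qe-202, then I(M+2)/I(M) = [C(2,1)·p^1·(1−p)] / p^2 = 2·(1−p)/p = 100.0/37.8 = 2.6455
(1−p)/p = 2.6455/2 = 1.3228  ⇒  p = 1/(1 + 1.3228) = 0.4305
Qe-202: 43.05%, Qe-204: 56.95%.

56.95%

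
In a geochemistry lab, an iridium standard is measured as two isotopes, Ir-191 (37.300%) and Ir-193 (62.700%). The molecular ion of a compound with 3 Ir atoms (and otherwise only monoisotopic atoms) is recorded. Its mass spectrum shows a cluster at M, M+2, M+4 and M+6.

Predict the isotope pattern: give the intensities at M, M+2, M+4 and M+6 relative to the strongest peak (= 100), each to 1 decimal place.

Each Ir atom is independently Ir-191 (p = 0.37300) or Ir-193 (q = 0.62700); the cluster is the binomial expansion (p + q)^3.
P(M) = 0.37300^3 = 0.051895
P(M+2) = 3 × 0.37300^2 × 0.62700^1 = 0.261702
P(M+4) = 3 × 0.37300^1 × 0.62700^2 = 0.439911
P(M+6) = 0.62700^3 = 0.246492
The M+4 peak is largest (0.439911); scaling to 100 gives 11.8 : 59.5 : 100.0 : 56.0.

11.8 : 59.5 : 100.0 : 56.0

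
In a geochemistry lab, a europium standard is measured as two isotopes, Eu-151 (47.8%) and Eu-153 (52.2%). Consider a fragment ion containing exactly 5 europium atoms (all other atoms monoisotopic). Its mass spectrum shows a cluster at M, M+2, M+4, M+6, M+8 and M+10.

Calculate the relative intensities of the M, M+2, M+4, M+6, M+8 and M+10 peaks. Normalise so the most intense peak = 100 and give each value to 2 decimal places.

7.68 : 41.93 : 91.57 : 100.00 : 54.60 : 11.93

The 5 Eu atoms are independent, so intensities follow the terms of (0.478 + 0.522)^5.
P(M) = 0.478^5 = 0.024954
P(M+2) = 5 × 0.478^4 × 0.522^1 = 0.136255
P(M+4) = 10 × 0.478^3 × 0.522^2 = 0.297594
P(M+6) = 10 × 0.478^2 × 0.522^3 = 0.324988
P(M+8) = 5 × 0.478^1 × 0.522^4 = 0.177452
P(M+10) = 0.522^5 = 0.038757
The M+6 peak is largest (0.324988); scaling to 100 gives 7.68 : 41.93 : 91.57 : 100.00 : 54.60 : 11.93.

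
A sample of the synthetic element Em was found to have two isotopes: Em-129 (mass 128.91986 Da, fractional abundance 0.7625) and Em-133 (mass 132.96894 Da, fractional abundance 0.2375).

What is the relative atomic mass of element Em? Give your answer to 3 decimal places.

129.882 Da

Weight each isotope mass by its fractional abundance: 0.7625 × 128.91986 + 0.2375 × 132.96894
= 98.301393 + 31.580123 = 129.881516 Da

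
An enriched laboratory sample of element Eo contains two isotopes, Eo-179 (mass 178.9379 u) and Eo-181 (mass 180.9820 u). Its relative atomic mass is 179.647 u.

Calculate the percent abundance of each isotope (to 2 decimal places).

With x = fraction of Eo-179 (so Eo-181 is 1 − x):
178.9379·x + 180.9820·(1 − x) = 179.647
(178.9379 − 180.9820)·x = 179.647 − 180.9820
x = -1.3350 / -2.0441 = 0.65310 → 65.31% Eo-179, 34.69% Eo-181.

Eo-179: 65.31%, Eo-181: 34.69%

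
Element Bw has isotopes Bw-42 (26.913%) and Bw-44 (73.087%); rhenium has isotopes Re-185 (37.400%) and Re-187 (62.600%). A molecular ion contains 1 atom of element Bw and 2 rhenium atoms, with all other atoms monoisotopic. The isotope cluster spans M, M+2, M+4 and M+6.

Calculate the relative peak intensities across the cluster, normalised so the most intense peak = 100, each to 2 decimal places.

Element Bw pattern (n=1): 0.26913 : 0.73087
Rhenium pattern (n=2): 0.139876 : 0.468248 : 0.391876
Convolve the two distributions (both contribute in 2-u steps):
  M: 0.26913×0.139876 = 0.037645
  M+2: 0.26913×0.468248 + 0.73087×0.139876 = 0.228251
  M+4: 0.26913×0.391876 + 0.73087×0.468248 = 0.447694
  M+6: 0.73087×0.391876 = 0.286410
Scale to base peak (0.447694) = 100: 8.41 : 50.98 : 100.00 : 63.97

8.41 : 50.98 : 100.00 : 63.97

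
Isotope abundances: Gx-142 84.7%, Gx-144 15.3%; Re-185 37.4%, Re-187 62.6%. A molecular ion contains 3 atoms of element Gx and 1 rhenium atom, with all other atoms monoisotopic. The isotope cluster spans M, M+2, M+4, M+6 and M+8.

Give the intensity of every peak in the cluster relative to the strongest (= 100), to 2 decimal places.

Element Gx pattern (n=3): 0.60764542 : 0.32929073 : 0.05948227 : 0.00358158
Rhenium pattern (n=1): 0.3740 : 0.6260
Convolve the two distributions (both contribute in 2-u steps):
  M: 0.60764542×0.3740 = 0.227259
  M+2: 0.60764542×0.6260 + 0.32929073×0.3740 = 0.503541
  M+4: 0.32929073×0.6260 + 0.05948227×0.3740 = 0.228382
  M+6: 0.05948227×0.6260 + 0.00358158×0.3740 = 0.038575
  M+8: 0.00358158×0.6260 = 0.002242
Scale to base peak (0.503541) = 100: 45.13 : 100.00 : 45.36 : 7.66 : 0.45

45.13 : 100.00 : 45.36 : 7.66 : 0.45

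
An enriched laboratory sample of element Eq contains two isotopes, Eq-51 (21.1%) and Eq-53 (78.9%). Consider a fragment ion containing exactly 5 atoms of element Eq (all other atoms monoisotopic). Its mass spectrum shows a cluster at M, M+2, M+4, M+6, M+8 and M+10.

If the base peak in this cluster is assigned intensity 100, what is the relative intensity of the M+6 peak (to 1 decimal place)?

Term probabilities: M 0.0004, M+2 0.0078, M+4 0.0585, M+6 0.2187, M+8 0.4088, M+10 0.3058. Base peak = M+8.
P(M+8) = C(5,4) × 0.211^1 × 0.789^4 = 5 × 0.2110 × 0.3875324 = 0.408847 (base)
P(M+6) = C(5,3) × 0.211^2 × 0.789^3 = 10 × 0.044521 × 0.49116907 = 0.218673
Relative intensity = 0.218673 / 0.408847 × 100 = 53.5

53.5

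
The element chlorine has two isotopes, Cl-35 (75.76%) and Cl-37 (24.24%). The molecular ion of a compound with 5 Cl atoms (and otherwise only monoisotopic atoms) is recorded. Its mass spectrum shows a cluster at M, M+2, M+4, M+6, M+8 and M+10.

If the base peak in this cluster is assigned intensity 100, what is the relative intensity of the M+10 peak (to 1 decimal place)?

(0.7576 + 0.2424)^5 gives M 0.2496, M+2 0.3993, M+4 0.2555, M+6 0.0817, M+8 0.0131, M+10 0.0008; the largest is M+2.
P(M+2) = C(5,1) × 0.7576^4 × 0.2424^1 = 5 × 0.32942751 × 0.2424 = 0.399266 (base)
P(M+10) = C(5,5) × 0.7576^0 × 0.2424^5 = 1 × 1.0000 × 0.00083688 = 0.000837
Relative intensity = 0.000837 / 0.399266 × 100 = 0.2

0.2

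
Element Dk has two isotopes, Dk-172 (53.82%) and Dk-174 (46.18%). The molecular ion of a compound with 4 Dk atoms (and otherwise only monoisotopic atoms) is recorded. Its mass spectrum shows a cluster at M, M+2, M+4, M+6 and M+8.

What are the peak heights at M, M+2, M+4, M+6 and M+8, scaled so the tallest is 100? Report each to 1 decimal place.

Each Dk atom is independently Dk-172 (p = 0.5382) or Dk-174 (q = 0.4618); the cluster is the binomial expansion (p + q)^4.
P(M) = 0.5382^4 = 0.083902
P(M+2) = 4 × 0.5382^3 × 0.4618^1 = 0.287969
P(M+4) = 6 × 0.5382^2 × 0.4618^2 = 0.370635
P(M+6) = 4 × 0.5382^1 × 0.4618^3 = 0.212014
P(M+8) = 0.4618^4 = 0.045480
The M+4 peak is largest (0.370635); scaling to 100 gives 22.6 : 77.7 : 100.0 : 57.2 : 12.3.

22.6 : 77.7 : 100.0 : 57.2 : 12.3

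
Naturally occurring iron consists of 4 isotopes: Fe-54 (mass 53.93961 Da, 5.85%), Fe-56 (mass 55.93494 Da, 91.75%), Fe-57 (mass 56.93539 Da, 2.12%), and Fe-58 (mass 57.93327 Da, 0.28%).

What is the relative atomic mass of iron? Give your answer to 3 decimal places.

55.845 Da

Ar = Σ fᵢ·mᵢ = 0.0585 × 53.93961 + 0.9175 × 55.93494 + 0.0212 × 56.93539 + 0.0028 × 57.93327
= 3.155467 + 51.320307 + 1.207030 + 0.162213 = 55.845017 Da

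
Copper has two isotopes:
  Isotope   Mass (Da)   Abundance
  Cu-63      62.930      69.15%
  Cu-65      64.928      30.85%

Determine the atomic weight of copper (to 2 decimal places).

Average mass = Σ (abundance × isotope mass) = 0.6915 × 62.930 + 0.3085 × 64.928
= 43.5161 + 20.0303 = 63.5464 Da

63.55 Da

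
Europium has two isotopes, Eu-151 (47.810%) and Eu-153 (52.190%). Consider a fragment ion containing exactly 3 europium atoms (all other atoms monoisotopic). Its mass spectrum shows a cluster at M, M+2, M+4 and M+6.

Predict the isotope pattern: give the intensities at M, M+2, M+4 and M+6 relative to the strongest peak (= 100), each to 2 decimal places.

Expanding (0.47810 + 0.52190)^3:
P(M) = 0.47810^3 = 0.109284
P(M+2) = 3 × 0.47810^2 × 0.52190^1 = 0.357887
P(M+4) = 3 × 0.47810^1 × 0.52190^2 = 0.390674
P(M+6) = 0.52190^3 = 0.142155
The M+4 peak is largest (0.390674); scaling to 100 gives 27.97 : 91.61 : 100.00 : 36.39.

27.97 : 91.61 : 100.00 : 36.39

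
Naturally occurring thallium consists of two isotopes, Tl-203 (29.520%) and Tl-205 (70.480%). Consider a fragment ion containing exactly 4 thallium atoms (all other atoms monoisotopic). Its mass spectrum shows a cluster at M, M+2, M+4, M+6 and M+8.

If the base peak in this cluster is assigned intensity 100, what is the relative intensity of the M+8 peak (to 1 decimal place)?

Term probabilities: M 0.0076, M+2 0.0725, M+4 0.2597, M+6 0.4134, M+8 0.2468. Base peak = M+6.
P(M+6) = C(4,3) × 0.29520^1 × 0.70480^3 = 4 × 0.2952 × 0.35010449 = 0.413403 (base)
P(M+8) = C(4,4) × 0.29520^0 × 0.70480^4 = 1 × 1.0000 × 0.24675365 = 0.246754
Relative intensity = 0.246754 / 0.413403 × 100 = 59.7

59.7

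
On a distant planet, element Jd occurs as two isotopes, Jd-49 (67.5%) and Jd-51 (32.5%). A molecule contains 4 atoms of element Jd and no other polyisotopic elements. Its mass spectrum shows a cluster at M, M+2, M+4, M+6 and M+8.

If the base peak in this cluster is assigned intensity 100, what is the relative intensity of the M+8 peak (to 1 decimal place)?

2.8

Term probabilities: M 0.2076, M+2 0.3998, M+4 0.2888, M+6 0.0927, M+8 0.0112. Base peak = M+2.
P(M+2) = C(4,1) × 0.675^3 × 0.325^1 = 4 × 0.30754688 × 0.3250 = 0.399811 (base)
P(M+8) = C(4,4) × 0.675^0 × 0.325^4 = 1 × 1.0000 × 0.01115664 = 0.011157
Relative intensity = 0.011157 / 0.399811 × 100 = 2.8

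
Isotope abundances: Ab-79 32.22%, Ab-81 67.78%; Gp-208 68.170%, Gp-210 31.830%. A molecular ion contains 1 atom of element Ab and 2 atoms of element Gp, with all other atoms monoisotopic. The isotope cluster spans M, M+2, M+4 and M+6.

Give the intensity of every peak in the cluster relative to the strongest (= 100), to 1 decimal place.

Element Ab pattern (n=1): 0.3222 : 0.6778
Element Gp pattern (n=2): 0.46471489 : 0.43397022 : 0.10131489
Convolve the two distributions (both contribute in 2-u steps):
  M: 0.3222×0.46471489 = 0.149731
  M+2: 0.3222×0.43397022 + 0.6778×0.46471489 = 0.454809
  M+4: 0.3222×0.10131489 + 0.6778×0.43397022 = 0.326789
  M+6: 0.6778×0.10131489 = 0.068671
Scale to base peak (0.454809) = 100: 32.9 : 100.0 : 71.9 : 15.1

32.9 : 100.0 : 71.9 : 15.1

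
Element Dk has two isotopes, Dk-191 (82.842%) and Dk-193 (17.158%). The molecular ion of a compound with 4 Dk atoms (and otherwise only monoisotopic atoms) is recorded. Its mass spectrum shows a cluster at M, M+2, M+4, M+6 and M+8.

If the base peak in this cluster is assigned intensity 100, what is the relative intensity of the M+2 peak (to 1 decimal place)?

82.8

(0.82842 + 0.17158)^4 gives M 0.4710, M+2 0.3902, M+4 0.1212, M+6 0.0167, M+8 0.0009; the largest is M.
P(M) = C(4,0) × 0.82842^4 × 0.17158^0 = 1 × 0.47097982 × 1.0000 = 0.470980 (base)
P(M+2) = C(4,1) × 0.82842^3 × 0.17158^1 = 4 × 0.56852783 × 0.17158 = 0.390192
Relative intensity = 0.390192 / 0.470980 × 100 = 82.8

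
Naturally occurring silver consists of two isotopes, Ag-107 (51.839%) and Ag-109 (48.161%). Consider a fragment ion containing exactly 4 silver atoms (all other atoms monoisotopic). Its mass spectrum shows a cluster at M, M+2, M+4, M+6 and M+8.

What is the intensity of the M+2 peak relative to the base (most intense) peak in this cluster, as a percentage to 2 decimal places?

(0.51839 + 0.48161)^4 gives M 0.0722, M+2 0.2684, M+4 0.3740, M+6 0.2316, M+8 0.0538; the largest is M+4.
P(M+4) = C(4,2) × 0.51839^2 × 0.48161^2 = 6 × 0.26872819 × 0.23194819 = 0.373986 (base)
P(M+2) = C(4,1) × 0.51839^3 × 0.48161^1 = 4 × 0.13930601 × 0.48161 = 0.268365
Relative intensity = 0.268365 / 0.373986 × 100 = 71.76

71.76%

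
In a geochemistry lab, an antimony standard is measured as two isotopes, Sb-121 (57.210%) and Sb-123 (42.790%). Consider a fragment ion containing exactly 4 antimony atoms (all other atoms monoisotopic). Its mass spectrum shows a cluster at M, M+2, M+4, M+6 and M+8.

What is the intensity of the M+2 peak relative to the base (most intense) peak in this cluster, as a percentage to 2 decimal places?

89.13%

Term probabilities: M 0.1071, M+2 0.3205, M+4 0.3596, M+6 0.1793, M+8 0.0335. Base peak = M+4.
P(M+4) = C(4,2) × 0.57210^2 × 0.42790^2 = 6 × 0.32729841 × 0.18309841 = 0.359567 (base)
P(M+2) = C(4,1) × 0.57210^3 × 0.42790^1 = 4 × 0.18724742 × 0.4279 = 0.320493
Relative intensity = 0.320493 / 0.359567 × 100 = 89.13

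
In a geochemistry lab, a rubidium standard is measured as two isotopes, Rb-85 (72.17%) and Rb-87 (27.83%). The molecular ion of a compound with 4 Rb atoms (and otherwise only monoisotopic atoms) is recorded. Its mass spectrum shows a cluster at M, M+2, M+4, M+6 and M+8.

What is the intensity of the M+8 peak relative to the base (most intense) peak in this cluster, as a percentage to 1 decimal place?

1.4%

Term probabilities: M 0.2713, M+2 0.4184, M+4 0.2420, M+6 0.0622, M+8 0.0060. Base peak = M+2.
P(M+2) = C(4,1) × 0.7217^3 × 0.2783^1 = 4 × 0.37589809 × 0.2783 = 0.418450 (base)
P(M+8) = C(4,4) × 0.7217^0 × 0.2783^4 = 1 × 1.0000 × 0.00599864 = 0.005999
Relative intensity = 0.005999 / 0.418450 × 100 = 1.4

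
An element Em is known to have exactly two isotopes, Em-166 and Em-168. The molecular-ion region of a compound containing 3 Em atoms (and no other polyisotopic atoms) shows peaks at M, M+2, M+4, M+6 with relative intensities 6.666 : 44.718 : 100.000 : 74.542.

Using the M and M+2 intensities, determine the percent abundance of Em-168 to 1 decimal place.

69.1%

Let p = fractional abundance of Em-166. I(M+2)/I(M) = [C(3,1)·p^2·(1−p)] / p^3 = 3·(1−p)/p = 44.718/6.666 = 6.7084
(1−p)/p = 6.7084/3 = 2.2361  ⇒  p = 1/(1 + 2.2361) = 0.3090
Em-166: 30.9%, Em-168: 69.1%.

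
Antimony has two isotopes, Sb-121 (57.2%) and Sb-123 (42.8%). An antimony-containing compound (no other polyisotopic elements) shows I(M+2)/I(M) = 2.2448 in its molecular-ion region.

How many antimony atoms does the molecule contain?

3

With n Sb atoms, P(M+2)/P(M) = C(n,1)·p^(n−1)q / p^n = n·q/p = n · 0.428/0.572.
n = 2.2448 × 0.572/0.428 = 3.00 ≈ 3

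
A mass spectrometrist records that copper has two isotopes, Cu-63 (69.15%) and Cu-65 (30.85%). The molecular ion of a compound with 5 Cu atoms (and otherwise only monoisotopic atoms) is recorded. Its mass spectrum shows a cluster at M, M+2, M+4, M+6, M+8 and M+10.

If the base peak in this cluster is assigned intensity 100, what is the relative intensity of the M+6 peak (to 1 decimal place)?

(0.6915 + 0.3085)^5 gives M 0.1581, M+2 0.3527, M+4 0.3147, M+6 0.1404, M+8 0.0313, M+10 0.0028; the largest is M+2.
P(M+2) = C(5,1) × 0.6915^4 × 0.3085^1 = 5 × 0.2286487 × 0.3085 = 0.352691 (base)
P(M+6) = C(5,3) × 0.6915^2 × 0.3085^3 = 10 × 0.47817225 × 0.02936064 = 0.140394
Relative intensity = 0.140394 / 0.352691 × 100 = 39.8

39.8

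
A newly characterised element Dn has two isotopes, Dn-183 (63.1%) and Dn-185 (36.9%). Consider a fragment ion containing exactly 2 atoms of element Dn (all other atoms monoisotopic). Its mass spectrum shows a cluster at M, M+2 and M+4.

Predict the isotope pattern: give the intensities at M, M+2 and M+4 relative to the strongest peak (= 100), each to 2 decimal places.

The 2 Dn atoms are independent, so intensities follow the terms of (0.631 + 0.369)^2.
P(M) = 0.631^2 = 0.398161
P(M+2) = 2 × 0.631^1 × 0.369^1 = 0.465678
P(M+4) = 0.369^2 = 0.136161
The M+2 peak is largest (0.465678); scaling to 100 gives 85.50 : 100.00 : 29.24.

85.50 : 100.00 : 29.24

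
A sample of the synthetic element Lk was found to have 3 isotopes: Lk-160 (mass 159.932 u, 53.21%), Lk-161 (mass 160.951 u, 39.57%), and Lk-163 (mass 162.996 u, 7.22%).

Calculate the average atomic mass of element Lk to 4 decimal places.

160.5564 u

Average mass = Σ (abundance × isotope mass) = 0.5321 × 159.932 + 0.3957 × 160.951 + 0.0722 × 162.996
= 85.09982 + 63.68831 + 11.76831 = 160.55644 u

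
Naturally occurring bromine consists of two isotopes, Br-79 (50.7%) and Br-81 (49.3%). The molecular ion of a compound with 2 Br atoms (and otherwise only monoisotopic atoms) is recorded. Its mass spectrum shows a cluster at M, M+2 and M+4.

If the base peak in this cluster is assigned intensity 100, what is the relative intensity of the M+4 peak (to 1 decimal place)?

(0.507 + 0.493)^2 gives M 0.2570, M+2 0.4999, M+4 0.2430; the largest is M+2.
P(M+2) = C(2,1) × 0.507^1 × 0.493^1 = 2 × 0.5070 × 0.4930 = 0.499902 (base)
P(M+4) = C(2,2) × 0.507^0 × 0.493^2 = 1 × 1.0000 × 0.243049 = 0.243049
Relative intensity = 0.243049 / 0.499902 × 100 = 48.6

48.6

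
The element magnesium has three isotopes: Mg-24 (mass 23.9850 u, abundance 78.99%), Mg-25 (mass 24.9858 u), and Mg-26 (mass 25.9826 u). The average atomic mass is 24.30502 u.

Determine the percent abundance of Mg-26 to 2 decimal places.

11.01%

The remaining 21.01% is split between Mg-25 (fraction x) and Mg-26 (fraction 0.2101 − x).
Substituting: 24.9858x + 25.9826(0.2101 − x) = 5.3592685
(24.9858 − 25.9826)x = -0.09967576  ⇒  x = 0.10000, y = 0.11010
Mg-25: 10.00%, Mg-26: 11.01%.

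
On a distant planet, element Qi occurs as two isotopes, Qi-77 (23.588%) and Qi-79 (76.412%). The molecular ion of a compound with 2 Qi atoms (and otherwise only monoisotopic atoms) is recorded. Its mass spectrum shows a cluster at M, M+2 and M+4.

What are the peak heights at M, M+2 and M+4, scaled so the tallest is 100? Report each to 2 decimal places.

9.53 : 61.74 : 100.00

Each Qi atom is independently Qi-77 (p = 0.23588) or Qi-79 (q = 0.76412); the cluster is the binomial expansion (p + q)^2.
P(M) = 0.23588^2 = 0.055639
P(M+2) = 2 × 0.23588^1 × 0.76412^1 = 0.360481
P(M+4) = 0.76412^2 = 0.583879
The M+4 peak is largest (0.583879); scaling to 100 gives 9.53 : 61.74 : 100.00.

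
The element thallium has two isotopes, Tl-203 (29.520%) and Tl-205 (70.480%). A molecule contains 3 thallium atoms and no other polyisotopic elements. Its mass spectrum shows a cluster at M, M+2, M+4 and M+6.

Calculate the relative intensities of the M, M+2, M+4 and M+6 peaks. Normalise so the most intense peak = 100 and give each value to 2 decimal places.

5.85 : 41.88 : 100.00 : 79.58

The 3 Tl atoms are independent, so intensities follow the terms of (0.29520 + 0.70480)^3.
P(M) = 0.29520^3 = 0.025725
P(M+2) = 3 × 0.29520^2 × 0.70480^1 = 0.184255
P(M+4) = 3 × 0.29520^1 × 0.70480^2 = 0.439916
P(M+6) = 0.70480^3 = 0.350104
The M+4 peak is largest (0.439916); scaling to 100 gives 5.85 : 41.88 : 100.00 : 79.58.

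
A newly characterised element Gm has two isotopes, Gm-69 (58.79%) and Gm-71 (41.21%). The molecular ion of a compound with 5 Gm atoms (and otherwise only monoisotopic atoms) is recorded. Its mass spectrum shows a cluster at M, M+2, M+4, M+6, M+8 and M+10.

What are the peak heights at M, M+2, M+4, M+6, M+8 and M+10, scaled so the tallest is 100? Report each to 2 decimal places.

Each Gm atom is independently Gm-69 (p = 0.5879) or Gm-71 (q = 0.4121); the cluster is the binomial expansion (p + q)^5.
P(M) = 0.5879^5 = 0.070229
P(M+2) = 5 × 0.5879^4 × 0.4121^1 = 0.246142
P(M+4) = 10 × 0.5879^3 × 0.4121^2 = 0.345077
P(M+6) = 10 × 0.5879^2 × 0.4121^3 = 0.241888
P(M+8) = 5 × 0.5879^1 × 0.4121^4 = 0.084778
P(M+10) = 0.4121^5 = 0.011885
The M+4 peak is largest (0.345077); scaling to 100 gives 20.35 : 71.33 : 100.00 : 70.10 : 24.57 : 3.44.

20.35 : 71.33 : 100.00 : 70.10 : 24.57 : 3.44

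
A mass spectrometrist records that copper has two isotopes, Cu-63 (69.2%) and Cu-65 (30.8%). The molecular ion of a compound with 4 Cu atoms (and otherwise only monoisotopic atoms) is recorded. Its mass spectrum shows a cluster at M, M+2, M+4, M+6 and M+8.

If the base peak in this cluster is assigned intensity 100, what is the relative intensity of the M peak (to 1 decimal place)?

56.2

(0.692 + 0.308)^4 gives M 0.2293, M+2 0.4083, M+4 0.2726, M+6 0.0809, M+8 0.0090; the largest is M+2.
P(M+2) = C(4,1) × 0.692^3 × 0.308^1 = 4 × 0.33137389 × 0.3080 = 0.408253 (base)
P(M) = C(4,0) × 0.692^4 × 0.308^0 = 1 × 0.22931073 × 1.0000 = 0.229311
Relative intensity = 0.229311 / 0.408253 × 100 = 56.2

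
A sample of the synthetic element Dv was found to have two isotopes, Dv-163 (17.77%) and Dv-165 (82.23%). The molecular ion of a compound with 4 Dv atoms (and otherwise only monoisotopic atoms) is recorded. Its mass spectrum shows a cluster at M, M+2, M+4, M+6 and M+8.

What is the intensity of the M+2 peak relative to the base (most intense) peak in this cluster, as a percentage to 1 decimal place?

4.0%

Term probabilities: M 0.0010, M+2 0.0185, M+4 0.1281, M+6 0.3952, M+8 0.4572. Base peak = M+8.
P(M+8) = C(4,4) × 0.1777^0 × 0.8223^4 = 1 × 1.0000 × 0.45721573 = 0.457216 (base)
P(M+2) = C(4,1) × 0.1777^3 × 0.8223^1 = 4 × 0.00561128 × 0.8223 = 0.018457
Relative intensity = 0.018457 / 0.457216 × 100 = 4.0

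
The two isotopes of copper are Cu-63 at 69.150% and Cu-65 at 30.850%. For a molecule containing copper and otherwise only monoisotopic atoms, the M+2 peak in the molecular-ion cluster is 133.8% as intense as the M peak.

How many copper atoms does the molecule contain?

3

With n Cu atoms, P(M+2)/P(M) = C(n,1)·p^(n−1)q / p^n = n·q/p = n · 0.30850/0.69150.
n = 1.338 × 0.69150/0.30850 = 3.00 ≈ 3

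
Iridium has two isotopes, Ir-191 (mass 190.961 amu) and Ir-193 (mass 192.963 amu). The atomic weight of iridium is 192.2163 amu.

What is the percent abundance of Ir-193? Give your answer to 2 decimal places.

With x = fraction of Ir-191 (so Ir-193 is 1 − x):
190.961·x + 192.963·(1 − x) = 192.2163
(190.961 − 192.963)·x = 192.2163 − 192.963
x = -0.7467 / -2.002 = 0.37298 → 37.30% Ir-191, 62.70% Ir-193.

62.70%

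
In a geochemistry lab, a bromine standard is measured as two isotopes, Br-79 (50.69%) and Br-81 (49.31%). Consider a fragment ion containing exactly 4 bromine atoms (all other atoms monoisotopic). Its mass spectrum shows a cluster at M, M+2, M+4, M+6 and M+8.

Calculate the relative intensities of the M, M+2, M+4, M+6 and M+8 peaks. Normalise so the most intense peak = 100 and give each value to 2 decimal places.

Expanding (0.5069 + 0.4931)^4:
P(M) = 0.5069^4 = 0.066022
P(M+2) = 4 × 0.5069^3 × 0.4931^1 = 0.256899
P(M+4) = 6 × 0.5069^2 × 0.4931^2 = 0.374857
P(M+6) = 4 × 0.5069^1 × 0.4931^3 = 0.243101
P(M+8) = 0.4931^4 = 0.059121
The M+4 peak is largest (0.374857); scaling to 100 gives 17.61 : 68.53 : 100.00 : 64.85 : 15.77.

17.61 : 68.53 : 100.00 : 64.85 : 15.77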